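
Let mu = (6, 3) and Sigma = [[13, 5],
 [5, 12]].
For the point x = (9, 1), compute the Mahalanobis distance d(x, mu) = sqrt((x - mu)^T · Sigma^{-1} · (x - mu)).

Step 1 — centre the observation: (x - mu) = (3, -2).

Step 2 — invert Sigma. det(Sigma) = 13·12 - (5)² = 131.
  Sigma^{-1} = (1/det) · [[d, -b], [-b, a]] = [[0.0916, -0.0382],
 [-0.0382, 0.0992]].

Step 3 — form the quadratic (x - mu)^T · Sigma^{-1} · (x - mu):
  Sigma^{-1} · (x - mu) = (0.3511, -0.313).
  (x - mu)^T · [Sigma^{-1} · (x - mu)] = (3)·(0.3511) + (-2)·(-0.313) = 1.6794.

Step 4 — take square root: d = √(1.6794) ≈ 1.2959.

d(x, mu) = √(1.6794) ≈ 1.2959


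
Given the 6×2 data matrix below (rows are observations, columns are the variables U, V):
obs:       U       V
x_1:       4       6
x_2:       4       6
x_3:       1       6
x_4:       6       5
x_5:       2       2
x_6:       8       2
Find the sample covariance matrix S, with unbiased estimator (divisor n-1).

Step 1 — column means:
  mean(U) = (4 + 4 + 1 + 6 + 2 + 8) / 6 = 25/6 = 4.1667
  mean(V) = (6 + 6 + 6 + 5 + 2 + 2) / 6 = 27/6 = 4.5

Step 2 — sample covariance S[i,j] = (1/(n-1)) · Σ_k (x_{k,i} - mean_i) · (x_{k,j} - mean_j), with n-1 = 5.
  S[U,U] = ((-0.1667)·(-0.1667) + (-0.1667)·(-0.1667) + (-3.1667)·(-3.1667) + (1.8333)·(1.8333) + (-2.1667)·(-2.1667) + (3.8333)·(3.8333)) / 5 = 32.8333/5 = 6.5667
  S[U,V] = ((-0.1667)·(1.5) + (-0.1667)·(1.5) + (-3.1667)·(1.5) + (1.8333)·(0.5) + (-2.1667)·(-2.5) + (3.8333)·(-2.5)) / 5 = -8.5/5 = -1.7
  S[V,V] = ((1.5)·(1.5) + (1.5)·(1.5) + (1.5)·(1.5) + (0.5)·(0.5) + (-2.5)·(-2.5) + (-2.5)·(-2.5)) / 5 = 19.5/5 = 3.9

S is symmetric (S[j,i] = S[i,j]). Assembling:

S = [[6.5667, -1.7],
 [-1.7, 3.9]]


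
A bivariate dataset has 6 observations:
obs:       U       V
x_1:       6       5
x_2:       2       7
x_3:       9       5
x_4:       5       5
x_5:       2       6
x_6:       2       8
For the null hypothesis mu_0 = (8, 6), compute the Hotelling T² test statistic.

Step 1 — sample mean vector:
  mean(U) = (6 + 2 + 9 + 5 + 2 + 2) / 6 = 26/6 = 4.3333
  mean(V) = (5 + 7 + 5 + 5 + 6 + 8) / 6 = 36/6 = 6
  x̄ = (4.3333, 6),  deviation x̄ - mu_0 = (4.3333, 6) - (8, 6) = (-3.6667, 0).

Step 2 — sample covariance matrix, S[i,j] = (1/(n-1)) · Σ_k (x_{k,i} - mean_i) · (x_{k,j} - mean_j), divisor n-1 = 5:
  S[U,U] = ((1.6667)·(1.6667) + (-2.3333)·(-2.3333) + (4.6667)·(4.6667) + (0.6667)·(0.6667) + (-2.3333)·(-2.3333) + (-2.3333)·(-2.3333)) / 5 = 41.3333/5 = 8.2667
  S[U,V] = ((1.6667)·(-1) + (-2.3333)·(1) + (4.6667)·(-1) + (0.6667)·(-1) + (-2.3333)·(0) + (-2.3333)·(2)) / 5 = -14/5 = -2.8
  S[V,V] = ((-1)·(-1) + (1)·(1) + (-1)·(-1) + (-1)·(-1) + (0)·(0) + (2)·(2)) / 5 = 8/5 = 1.6
  S = [[8.2667, -2.8],
 [-2.8, 1.6]].

Step 3 — invert S. det(S) = 8.2667·1.6 - (-2.8)² = 5.3867.
  S^{-1} = (1/det) · [[d, -b], [-b, a]] = [[0.297, 0.5198],
 [0.5198, 1.5347]].

Step 4 — quadratic form (x̄ - mu_0)^T · S^{-1} · (x̄ - mu_0):
  S^{-1} · (x̄ - mu_0) = (-1.0891, -1.9059),
  (x̄ - mu_0)^T · [...] = (-3.6667)·(-1.0891) + (0)·(-1.9059) = 3.9934.

Step 5 — scale by n: T² = 6 · 3.9934 = 23.9604.

T² ≈ 23.9604


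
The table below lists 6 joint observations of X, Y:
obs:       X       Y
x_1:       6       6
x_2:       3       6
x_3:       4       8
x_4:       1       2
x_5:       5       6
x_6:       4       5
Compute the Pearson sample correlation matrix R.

Step 1 — column means:
  mean(X) = (6 + 3 + 4 + 1 + 5 + 4) / 6 = 23/6 = 3.8333
  mean(Y) = (6 + 6 + 8 + 2 + 6 + 5) / 6 = 33/6 = 5.5

Step 2 — sample variances and covariances s[i,j] = (1/(n-1)) · Σ_k (x_{k,i} - mean_i) · (x_{k,j} - mean_j), with n-1 = 5:
  s[X,X] = ((2.1667)·(2.1667) + (-0.8333)·(-0.8333) + (0.1667)·(0.1667) + (-2.8333)·(-2.8333) + (1.1667)·(1.1667) + (0.1667)·(0.1667)) / 5 = 14.8333/5 = 2.9667
  s[X,Y] = ((2.1667)·(0.5) + (-0.8333)·(0.5) + (0.1667)·(2.5) + (-2.8333)·(-3.5) + (1.1667)·(0.5) + (0.1667)·(-0.5)) / 5 = 11.5/5 = 2.3
  s[Y,Y] = ((0.5)·(0.5) + (0.5)·(0.5) + (2.5)·(2.5) + (-3.5)·(-3.5) + (0.5)·(0.5) + (-0.5)·(-0.5)) / 5 = 19.5/5 = 3.9
  Sample standard deviations s_i = √(s[i,i]):
  s(X) = √(2.9667) = 1.7224
  s(Y) = √(3.9) = 1.9748

Step 3 — r_{ij} = s_{ij} / (s_i · s_j):
  r[X,X] = 1 (diagonal).
  r[X,Y] = 2.3 / (1.7224 · 1.9748) = 2.3 / 3.4015 = 0.6762
  r[Y,Y] = 1 (diagonal).

R is symmetric with unit diagonal. Assembling:

R = [[1, 0.6762],
 [0.6762, 1]]


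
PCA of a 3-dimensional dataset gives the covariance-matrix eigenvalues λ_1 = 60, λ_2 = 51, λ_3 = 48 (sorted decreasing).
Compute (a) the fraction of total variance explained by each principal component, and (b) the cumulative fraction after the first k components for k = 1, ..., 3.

Step 1 — total variance = trace(Sigma) = Σ λ_i = 60 + 51 + 48 = 159.

Step 2 — fraction explained by component i = λ_i / Σ λ:
  PC1: 60/159 = 0.3774
  PC2: 51/159 = 0.3208
  PC3: 48/159 = 0.3019

Step 3 — cumulative fraction after k components = (λ_1 + ... + λ_k) / Σ λ:
  k = 1: 60/159 = 0.3774
  k = 2: (60 + 51)/159 = 111/159 = 0.6981
  k = 3: (60 + 51 + 48)/159 = 159/159 = 1

Summary (fraction, with percent):

explained: PC1 0.3774 (37.74%), PC2 0.3208 (32.08%), PC3 0.3019 (30.19%);  cumulative: 0.3774, 0.6981, 1


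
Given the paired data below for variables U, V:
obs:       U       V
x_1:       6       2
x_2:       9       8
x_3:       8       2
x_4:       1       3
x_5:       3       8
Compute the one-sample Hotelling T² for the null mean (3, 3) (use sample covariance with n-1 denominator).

Step 1 — sample mean vector:
  mean(U) = (6 + 9 + 8 + 1 + 3) / 5 = 27/5 = 5.4
  mean(V) = (2 + 8 + 2 + 3 + 8) / 5 = 23/5 = 4.6
  x̄ = (5.4, 4.6),  deviation x̄ - mu_0 = (5.4, 4.6) - (3, 3) = (2.4, 1.6).

Step 2 — sample covariance matrix, S[i,j] = (1/(n-1)) · Σ_k (x_{k,i} - mean_i) · (x_{k,j} - mean_j), divisor n-1 = 4:
  S[U,U] = ((0.6)·(0.6) + (3.6)·(3.6) + (2.6)·(2.6) + (-4.4)·(-4.4) + (-2.4)·(-2.4)) / 4 = 45.2/4 = 11.3
  S[U,V] = ((0.6)·(-2.6) + (3.6)·(3.4) + (2.6)·(-2.6) + (-4.4)·(-1.6) + (-2.4)·(3.4)) / 4 = 2.8/4 = 0.7
  S[V,V] = ((-2.6)·(-2.6) + (3.4)·(3.4) + (-2.6)·(-2.6) + (-1.6)·(-1.6) + (3.4)·(3.4)) / 4 = 39.2/4 = 9.8
  S = [[11.3, 0.7],
 [0.7, 9.8]].

Step 3 — invert S. det(S) = 11.3·9.8 - (0.7)² = 110.25.
  S^{-1} = (1/det) · [[d, -b], [-b, a]] = [[0.0889, -0.0063],
 [-0.0063, 0.1025]].

Step 4 — quadratic form (x̄ - mu_0)^T · S^{-1} · (x̄ - mu_0):
  S^{-1} · (x̄ - mu_0) = (0.2032, 0.1488),
  (x̄ - mu_0)^T · [...] = (2.4)·(0.2032) + (1.6)·(0.1488) = 0.7256.

Step 5 — scale by n: T² = 5 · 0.7256 = 3.6281.

T² ≈ 3.6281


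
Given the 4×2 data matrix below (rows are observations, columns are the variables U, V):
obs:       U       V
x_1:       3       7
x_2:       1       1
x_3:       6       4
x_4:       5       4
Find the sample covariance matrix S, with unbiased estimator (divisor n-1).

Step 1 — column means:
  mean(U) = (3 + 1 + 6 + 5) / 4 = 15/4 = 3.75
  mean(V) = (7 + 1 + 4 + 4) / 4 = 16/4 = 4

Step 2 — sample covariance S[i,j] = (1/(n-1)) · Σ_k (x_{k,i} - mean_i) · (x_{k,j} - mean_j), with n-1 = 3.
  S[U,U] = ((-0.75)·(-0.75) + (-2.75)·(-2.75) + (2.25)·(2.25) + (1.25)·(1.25)) / 3 = 14.75/3 = 4.9167
  S[U,V] = ((-0.75)·(3) + (-2.75)·(-3) + (2.25)·(0) + (1.25)·(0)) / 3 = 6/3 = 2
  S[V,V] = ((3)·(3) + (-3)·(-3) + (0)·(0) + (0)·(0)) / 3 = 18/3 = 6

S is symmetric (S[j,i] = S[i,j]). Assembling:

S = [[4.9167, 2],
 [2, 6]]


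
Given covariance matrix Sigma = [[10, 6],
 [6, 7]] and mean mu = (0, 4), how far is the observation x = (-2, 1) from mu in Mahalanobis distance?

Step 1 — centre the observation: (x - mu) = (-2, -3).

Step 2 — invert Sigma. det(Sigma) = 10·7 - (6)² = 34.
  Sigma^{-1} = (1/det) · [[d, -b], [-b, a]] = [[0.2059, -0.1765],
 [-0.1765, 0.2941]].

Step 3 — form the quadratic (x - mu)^T · Sigma^{-1} · (x - mu):
  Sigma^{-1} · (x - mu) = (0.1176, -0.5294).
  (x - mu)^T · [Sigma^{-1} · (x - mu)] = (-2)·(0.1176) + (-3)·(-0.5294) = 1.3529.

Step 4 — take square root: d = √(1.3529) ≈ 1.1632.

d(x, mu) = √(1.3529) ≈ 1.1632


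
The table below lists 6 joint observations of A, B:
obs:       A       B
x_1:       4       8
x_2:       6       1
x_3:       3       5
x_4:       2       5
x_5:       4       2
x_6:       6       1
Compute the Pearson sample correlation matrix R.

Step 1 — column means:
  mean(A) = (4 + 6 + 3 + 2 + 4 + 6) / 6 = 25/6 = 4.1667
  mean(B) = (8 + 1 + 5 + 5 + 2 + 1) / 6 = 22/6 = 3.6667

Step 2 — sample variances and covariances s[i,j] = (1/(n-1)) · Σ_k (x_{k,i} - mean_i) · (x_{k,j} - mean_j), with n-1 = 5:
  s[A,A] = ((-0.1667)·(-0.1667) + (1.8333)·(1.8333) + (-1.1667)·(-1.1667) + (-2.1667)·(-2.1667) + (-0.1667)·(-0.1667) + (1.8333)·(1.8333)) / 5 = 12.8333/5 = 2.5667
  s[A,B] = ((-0.1667)·(4.3333) + (1.8333)·(-2.6667) + (-1.1667)·(1.3333) + (-2.1667)·(1.3333) + (-0.1667)·(-1.6667) + (1.8333)·(-2.6667)) / 5 = -14.6667/5 = -2.9333
  s[B,B] = ((4.3333)·(4.3333) + (-2.6667)·(-2.6667) + (1.3333)·(1.3333) + (1.3333)·(1.3333) + (-1.6667)·(-1.6667) + (-2.6667)·(-2.6667)) / 5 = 39.3333/5 = 7.8667
  Sample standard deviations s_i = √(s[i,i]):
  s(A) = √(2.5667) = 1.6021
  s(B) = √(7.8667) = 2.8048

Step 3 — r_{ij} = s_{ij} / (s_i · s_j):
  r[A,A] = 1 (diagonal).
  r[A,B] = -2.9333 / (1.6021 · 2.8048) = -2.9333 / 4.4935 = -0.6528
  r[B,B] = 1 (diagonal).

R is symmetric with unit diagonal. Assembling:

R = [[1, -0.6528],
 [-0.6528, 1]]


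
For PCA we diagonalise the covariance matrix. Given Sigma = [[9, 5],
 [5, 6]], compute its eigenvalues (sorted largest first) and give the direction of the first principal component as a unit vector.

Step 1 — characteristic polynomial of 2×2 Sigma:
  det(Sigma - λI) = λ² - trace · λ + det = 0.
  trace = 9 + 6 = 15, det = 9·6 - (5)² = 29.
Step 2 — discriminant:
  Δ = trace² - 4·det = 225 - 116 = 109.
Step 3 — eigenvalues:
  λ = (trace ± √Δ)/2 = (15 ± 10.4403)/2,
  λ_1 = 12.7202,  λ_2 = 2.2798.

Step 4 — unit eigenvector for λ_1: solve (Sigma - λ_1 I)v = 0. First row:
  (9 - 12.7202)·v_x + (5)·v_y = 0, i.e. (-3.7202)·v_x + (5)·v_y = 0,
  so v ∝ (b, λ_1 - a) = (5, 3.7202) = u.
  ||u|| = √((5)² + (3.7202)²) = √(38.8395) ≈ 6.2321,
  v_1 = u/||u|| ≈ (0.8023, 0.5969) (||v_1|| = 1).

λ_1 = 12.7202,  λ_2 = 2.2798;  v_1 ≈ (0.8023, 0.5969)


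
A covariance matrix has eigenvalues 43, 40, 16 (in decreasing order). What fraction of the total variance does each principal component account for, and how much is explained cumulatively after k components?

Step 1 — total variance = trace(Sigma) = Σ λ_i = 43 + 40 + 16 = 99.

Step 2 — fraction explained by component i = λ_i / Σ λ:
  PC1: 43/99 = 0.4343
  PC2: 40/99 = 0.404
  PC3: 16/99 = 0.1616

Step 3 — cumulative fraction after k components = (λ_1 + ... + λ_k) / Σ λ:
  k = 1: 43/99 = 0.4343
  k = 2: (43 + 40)/99 = 83/99 = 0.8384
  k = 3: (43 + 40 + 16)/99 = 99/99 = 1

Summary (fraction, with percent):

explained: PC1 0.4343 (43.43%), PC2 0.404 (40.4%), PC3 0.1616 (16.16%);  cumulative: 0.4343, 0.8384, 1


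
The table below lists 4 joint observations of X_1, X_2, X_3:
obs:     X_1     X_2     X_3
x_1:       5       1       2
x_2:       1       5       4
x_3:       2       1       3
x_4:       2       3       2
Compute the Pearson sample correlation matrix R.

Step 1 — column means:
  mean(X_1) = (5 + 1 + 2 + 2) / 4 = 10/4 = 2.5
  mean(X_2) = (1 + 5 + 1 + 3) / 4 = 10/4 = 2.5
  mean(X_3) = (2 + 4 + 3 + 2) / 4 = 11/4 = 2.75

Step 2 — sample variances and covariances s[i,j] = (1/(n-1)) · Σ_k (x_{k,i} - mean_i) · (x_{k,j} - mean_j), with n-1 = 3:
  s[X_1,X_1] = ((2.5)·(2.5) + (-1.5)·(-1.5) + (-0.5)·(-0.5) + (-0.5)·(-0.5)) / 3 = 9/3 = 3
  s[X_1,X_2] = ((2.5)·(-1.5) + (-1.5)·(2.5) + (-0.5)·(-1.5) + (-0.5)·(0.5)) / 3 = -7/3 = -2.3333
  s[X_1,X_3] = ((2.5)·(-0.75) + (-1.5)·(1.25) + (-0.5)·(0.25) + (-0.5)·(-0.75)) / 3 = -3.5/3 = -1.1667
  s[X_2,X_2] = ((-1.5)·(-1.5) + (2.5)·(2.5) + (-1.5)·(-1.5) + (0.5)·(0.5)) / 3 = 11/3 = 3.6667
  s[X_2,X_3] = ((-1.5)·(-0.75) + (2.5)·(1.25) + (-1.5)·(0.25) + (0.5)·(-0.75)) / 3 = 3.5/3 = 1.1667
  s[X_3,X_3] = ((-0.75)·(-0.75) + (1.25)·(1.25) + (0.25)·(0.25) + (-0.75)·(-0.75)) / 3 = 2.75/3 = 0.9167
  Sample standard deviations s_i = √(s[i,i]):
  s(X_1) = √(3) = 1.7321
  s(X_2) = √(3.6667) = 1.9149
  s(X_3) = √(0.9167) = 0.9574

Step 3 — r_{ij} = s_{ij} / (s_i · s_j):
  r[X_1,X_1] = 1 (diagonal).
  r[X_1,X_2] = -2.3333 / (1.7321 · 1.9149) = -2.3333 / 3.3166 = -0.7035
  r[X_1,X_3] = -1.1667 / (1.7321 · 0.9574) = -1.1667 / 1.6583 = -0.7035
  r[X_2,X_2] = 1 (diagonal).
  r[X_2,X_3] = 1.1667 / (1.9149 · 0.9574) = 1.1667 / 1.8333 = 0.6364
  r[X_3,X_3] = 1 (diagonal).

R is symmetric with unit diagonal. Assembling:

R = [[1, -0.7035, -0.7035],
 [-0.7035, 1, 0.6364],
 [-0.7035, 0.6364, 1]]


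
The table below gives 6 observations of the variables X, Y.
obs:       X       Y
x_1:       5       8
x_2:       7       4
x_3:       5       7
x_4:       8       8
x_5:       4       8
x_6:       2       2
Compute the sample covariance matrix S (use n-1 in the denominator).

Step 1 — column means:
  mean(X) = (5 + 7 + 5 + 8 + 4 + 2) / 6 = 31/6 = 5.1667
  mean(Y) = (8 + 4 + 7 + 8 + 8 + 2) / 6 = 37/6 = 6.1667

Step 2 — sample covariance S[i,j] = (1/(n-1)) · Σ_k (x_{k,i} - mean_i) · (x_{k,j} - mean_j), with n-1 = 5.
  S[X,X] = ((-0.1667)·(-0.1667) + (1.8333)·(1.8333) + (-0.1667)·(-0.1667) + (2.8333)·(2.8333) + (-1.1667)·(-1.1667) + (-3.1667)·(-3.1667)) / 5 = 22.8333/5 = 4.5667
  S[X,Y] = ((-0.1667)·(1.8333) + (1.8333)·(-2.1667) + (-0.1667)·(0.8333) + (2.8333)·(1.8333) + (-1.1667)·(1.8333) + (-3.1667)·(-4.1667)) / 5 = 11.8333/5 = 2.3667
  S[Y,Y] = ((1.8333)·(1.8333) + (-2.1667)·(-2.1667) + (0.8333)·(0.8333) + (1.8333)·(1.8333) + (1.8333)·(1.8333) + (-4.1667)·(-4.1667)) / 5 = 32.8333/5 = 6.5667

S is symmetric (S[j,i] = S[i,j]). Assembling:

S = [[4.5667, 2.3667],
 [2.3667, 6.5667]]


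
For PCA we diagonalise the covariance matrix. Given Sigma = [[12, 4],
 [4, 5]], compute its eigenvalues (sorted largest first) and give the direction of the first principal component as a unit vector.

Step 1 — characteristic polynomial of 2×2 Sigma:
  det(Sigma - λI) = λ² - trace · λ + det = 0.
  trace = 12 + 5 = 17, det = 12·5 - (4)² = 44.
Step 2 — discriminant:
  Δ = trace² - 4·det = 289 - 176 = 113.
Step 3 — eigenvalues:
  λ = (trace ± √Δ)/2 = (17 ± 10.6301)/2,
  λ_1 = 13.8151,  λ_2 = 3.1849.

Step 4 — unit eigenvector for λ_1: solve (Sigma - λ_1 I)v = 0. First row:
  (12 - 13.8151)·v_x + (4)·v_y = 0, i.e. (-1.8151)·v_x + (4)·v_y = 0,
  so v ∝ (b, λ_1 - a) = (4, 1.8151) = u.
  ||u|| = √((4)² + (1.8151)²) = √(19.2945) ≈ 4.3925,
  v_1 = u/||u|| ≈ (0.9106, 0.4132) (||v_1|| = 1).

λ_1 = 13.8151,  λ_2 = 3.1849;  v_1 ≈ (0.9106, 0.4132)


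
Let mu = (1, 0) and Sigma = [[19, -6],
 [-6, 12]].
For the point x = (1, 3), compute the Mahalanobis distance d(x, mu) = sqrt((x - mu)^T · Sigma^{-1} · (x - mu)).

Step 1 — centre the observation: (x - mu) = (0, 3).

Step 2 — invert Sigma. det(Sigma) = 19·12 - (-6)² = 192.
  Sigma^{-1} = (1/det) · [[d, -b], [-b, a]] = [[0.0625, 0.0312],
 [0.0312, 0.099]].

Step 3 — form the quadratic (x - mu)^T · Sigma^{-1} · (x - mu):
  Sigma^{-1} · (x - mu) = (0.0938, 0.2969).
  (x - mu)^T · [Sigma^{-1} · (x - mu)] = (0)·(0.0938) + (3)·(0.2969) = 0.8906.

Step 4 — take square root: d = √(0.8906) ≈ 0.9437.

d(x, mu) = √(0.8906) ≈ 0.9437


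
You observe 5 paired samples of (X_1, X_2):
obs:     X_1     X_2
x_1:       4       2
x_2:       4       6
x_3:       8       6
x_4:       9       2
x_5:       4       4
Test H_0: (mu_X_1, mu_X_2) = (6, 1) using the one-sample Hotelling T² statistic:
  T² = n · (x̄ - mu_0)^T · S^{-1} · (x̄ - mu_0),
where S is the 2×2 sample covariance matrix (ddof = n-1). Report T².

Step 1 — sample mean vector:
  mean(X_1) = (4 + 4 + 8 + 9 + 4) / 5 = 29/5 = 5.8
  mean(X_2) = (2 + 6 + 6 + 2 + 4) / 5 = 20/5 = 4
  x̄ = (5.8, 4),  deviation x̄ - mu_0 = (5.8, 4) - (6, 1) = (-0.2, 3).

Step 2 — sample covariance matrix, S[i,j] = (1/(n-1)) · Σ_k (x_{k,i} - mean_i) · (x_{k,j} - mean_j), divisor n-1 = 4:
  S[X_1,X_1] = ((-1.8)·(-1.8) + (-1.8)·(-1.8) + (2.2)·(2.2) + (3.2)·(3.2) + (-1.8)·(-1.8)) / 4 = 24.8/4 = 6.2
  S[X_1,X_2] = ((-1.8)·(-2) + (-1.8)·(2) + (2.2)·(2) + (3.2)·(-2) + (-1.8)·(0)) / 4 = -2/4 = -0.5
  S[X_2,X_2] = ((-2)·(-2) + (2)·(2) + (2)·(2) + (-2)·(-2) + (0)·(0)) / 4 = 16/4 = 4
  S = [[6.2, -0.5],
 [-0.5, 4]].

Step 3 — invert S. det(S) = 6.2·4 - (-0.5)² = 24.55.
  S^{-1} = (1/det) · [[d, -b], [-b, a]] = [[0.1629, 0.0204],
 [0.0204, 0.2525]].

Step 4 — quadratic form (x̄ - mu_0)^T · S^{-1} · (x̄ - mu_0):
  S^{-1} · (x̄ - mu_0) = (0.0285, 0.7536),
  (x̄ - mu_0)^T · [...] = (-0.2)·(0.0285) + (3)·(0.7536) = 2.255.

Step 5 — scale by n: T² = 5 · 2.255 = 11.2749.

T² ≈ 11.2749


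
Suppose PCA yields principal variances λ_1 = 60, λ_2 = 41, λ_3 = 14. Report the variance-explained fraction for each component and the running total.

Step 1 — total variance = trace(Sigma) = Σ λ_i = 60 + 41 + 14 = 115.

Step 2 — fraction explained by component i = λ_i / Σ λ:
  PC1: 60/115 = 0.5217
  PC2: 41/115 = 0.3565
  PC3: 14/115 = 0.1217

Step 3 — cumulative fraction after k components = (λ_1 + ... + λ_k) / Σ λ:
  k = 1: 60/115 = 0.5217
  k = 2: (60 + 41)/115 = 101/115 = 0.8783
  k = 3: (60 + 41 + 14)/115 = 115/115 = 1

Summary (fraction, with percent):

explained: PC1 0.5217 (52.17%), PC2 0.3565 (35.65%), PC3 0.1217 (12.17%);  cumulative: 0.5217, 0.8783, 1


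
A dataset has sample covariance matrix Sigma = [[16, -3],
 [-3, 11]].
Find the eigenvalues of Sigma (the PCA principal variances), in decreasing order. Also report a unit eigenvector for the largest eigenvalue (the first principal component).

Step 1 — characteristic polynomial of 2×2 Sigma:
  det(Sigma - λI) = λ² - trace · λ + det = 0.
  trace = 16 + 11 = 27, det = 16·11 - (-3)² = 167.
Step 2 — discriminant:
  Δ = trace² - 4·det = 729 - 668 = 61.
Step 3 — eigenvalues:
  λ = (trace ± √Δ)/2 = (27 ± 7.8102)/2,
  λ_1 = 17.4051,  λ_2 = 9.5949.

Step 4 — unit eigenvector for λ_1: solve (Sigma - λ_1 I)v = 0. First row:
  (16 - 17.4051)·v_x + (-3)·v_y = 0, i.e. (-1.4051)·v_x + (-3)·v_y = 0,
  so v ∝ (b, λ_1 - a) = (-3, 1.4051); multiply by -1 so the first entry is positive: u = (3, -1.4051).
  ||u|| = √((3)² + (-1.4051)²) = √(10.9744) ≈ 3.3128,
  v_1 = u/||u|| ≈ (0.9056, -0.4242) (||v_1|| = 1).

λ_1 = 17.4051,  λ_2 = 9.5949;  v_1 ≈ (0.9056, -0.4242)


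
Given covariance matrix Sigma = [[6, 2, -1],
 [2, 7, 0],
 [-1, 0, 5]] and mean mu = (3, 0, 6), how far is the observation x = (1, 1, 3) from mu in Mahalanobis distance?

Step 1 — centre the observation: (x - mu) = (-2, 1, -3).

Step 2 — invert Sigma (cofactor / det for 3×3, or solve directly):
  Sigma^{-1} = [[0.1913, -0.0546, 0.0383],
 [-0.0546, 0.1585, -0.0109],
 [0.0383, -0.0109, 0.2077]].

Step 3 — form the quadratic (x - mu)^T · Sigma^{-1} · (x - mu):
  Sigma^{-1} · (x - mu) = (-0.5519, 0.3005, -0.7104).
  (x - mu)^T · [Sigma^{-1} · (x - mu)] = (-2)·(-0.5519) + (1)·(0.3005) + (-3)·(-0.7104) = 3.5355.

Step 4 — take square root: d = √(3.5355) ≈ 1.8803.

d(x, mu) = √(3.5355) ≈ 1.8803


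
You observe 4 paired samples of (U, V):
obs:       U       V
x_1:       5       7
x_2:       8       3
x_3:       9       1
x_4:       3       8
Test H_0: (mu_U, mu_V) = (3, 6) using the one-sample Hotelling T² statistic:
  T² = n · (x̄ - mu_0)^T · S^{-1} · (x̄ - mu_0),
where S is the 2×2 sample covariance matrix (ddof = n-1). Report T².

Step 1 — sample mean vector:
  mean(U) = (5 + 8 + 9 + 3) / 4 = 25/4 = 6.25
  mean(V) = (7 + 3 + 1 + 8) / 4 = 19/4 = 4.75
  x̄ = (6.25, 4.75),  deviation x̄ - mu_0 = (6.25, 4.75) - (3, 6) = (3.25, -1.25).

Step 2 — sample covariance matrix, S[i,j] = (1/(n-1)) · Σ_k (x_{k,i} - mean_i) · (x_{k,j} - mean_j), divisor n-1 = 3:
  S[U,U] = ((-1.25)·(-1.25) + (1.75)·(1.75) + (2.75)·(2.75) + (-3.25)·(-3.25)) / 3 = 22.75/3 = 7.5833
  S[U,V] = ((-1.25)·(2.25) + (1.75)·(-1.75) + (2.75)·(-3.75) + (-3.25)·(3.25)) / 3 = -26.75/3 = -8.9167
  S[V,V] = ((2.25)·(2.25) + (-1.75)·(-1.75) + (-3.75)·(-3.75) + (3.25)·(3.25)) / 3 = 32.75/3 = 10.9167
  S = [[7.5833, -8.9167],
 [-8.9167, 10.9167]].

Step 3 — invert S. det(S) = 7.5833·10.9167 - (-8.9167)² = 3.2778.
  S^{-1} = (1/det) · [[d, -b], [-b, a]] = [[3.3305, 2.7203],
 [2.7203, 2.3136]].

Step 4 — quadratic form (x̄ - mu_0)^T · S^{-1} · (x̄ - mu_0):
  S^{-1} · (x̄ - mu_0) = (7.4237, 5.9492),
  (x̄ - mu_0)^T · [...] = (3.25)·(7.4237) + (-1.25)·(5.9492) = 16.6907.

Step 5 — scale by n: T² = 4 · 16.6907 = 66.7627.

T² ≈ 66.7627


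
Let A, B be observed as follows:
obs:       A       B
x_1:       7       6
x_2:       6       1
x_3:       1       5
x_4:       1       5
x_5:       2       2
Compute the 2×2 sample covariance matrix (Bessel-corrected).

Step 1 — column means:
  mean(A) = (7 + 6 + 1 + 1 + 2) / 5 = 17/5 = 3.4
  mean(B) = (6 + 1 + 5 + 5 + 2) / 5 = 19/5 = 3.8

Step 2 — sample covariance S[i,j] = (1/(n-1)) · Σ_k (x_{k,i} - mean_i) · (x_{k,j} - mean_j), with n-1 = 4.
  S[A,A] = ((3.6)·(3.6) + (2.6)·(2.6) + (-2.4)·(-2.4) + (-2.4)·(-2.4) + (-1.4)·(-1.4)) / 4 = 33.2/4 = 8.3
  S[A,B] = ((3.6)·(2.2) + (2.6)·(-2.8) + (-2.4)·(1.2) + (-2.4)·(1.2) + (-1.4)·(-1.8)) / 4 = -2.6/4 = -0.65
  S[B,B] = ((2.2)·(2.2) + (-2.8)·(-2.8) + (1.2)·(1.2) + (1.2)·(1.2) + (-1.8)·(-1.8)) / 4 = 18.8/4 = 4.7

S is symmetric (S[j,i] = S[i,j]). Assembling:

S = [[8.3, -0.65],
 [-0.65, 4.7]]


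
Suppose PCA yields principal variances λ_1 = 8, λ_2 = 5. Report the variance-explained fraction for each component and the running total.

Step 1 — total variance = trace(Sigma) = Σ λ_i = 8 + 5 = 13.

Step 2 — fraction explained by component i = λ_i / Σ λ:
  PC1: 8/13 = 0.6154
  PC2: 5/13 = 0.3846

Step 3 — cumulative fraction after k components = (λ_1 + ... + λ_k) / Σ λ:
  k = 1: 8/13 = 0.6154
  k = 2: (8 + 5)/13 = 13/13 = 1

Summary (fraction, with percent):

explained: PC1 0.6154 (61.54%), PC2 0.3846 (38.46%);  cumulative: 0.6154, 1


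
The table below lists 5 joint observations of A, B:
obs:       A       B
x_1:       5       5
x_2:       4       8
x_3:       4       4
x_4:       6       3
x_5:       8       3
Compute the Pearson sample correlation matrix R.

Step 1 — column means:
  mean(A) = (5 + 4 + 4 + 6 + 8) / 5 = 27/5 = 5.4
  mean(B) = (5 + 8 + 4 + 3 + 3) / 5 = 23/5 = 4.6

Step 2 — sample variances and covariances s[i,j] = (1/(n-1)) · Σ_k (x_{k,i} - mean_i) · (x_{k,j} - mean_j), with n-1 = 4:
  s[A,A] = ((-0.4)·(-0.4) + (-1.4)·(-1.4) + (-1.4)·(-1.4) + (0.6)·(0.6) + (2.6)·(2.6)) / 4 = 11.2/4 = 2.8
  s[A,B] = ((-0.4)·(0.4) + (-1.4)·(3.4) + (-1.4)·(-0.6) + (0.6)·(-1.6) + (2.6)·(-1.6)) / 4 = -9.2/4 = -2.3
  s[B,B] = ((0.4)·(0.4) + (3.4)·(3.4) + (-0.6)·(-0.6) + (-1.6)·(-1.6) + (-1.6)·(-1.6)) / 4 = 17.2/4 = 4.3
  Sample standard deviations s_i = √(s[i,i]):
  s(A) = √(2.8) = 1.6733
  s(B) = √(4.3) = 2.0736

Step 3 — r_{ij} = s_{ij} / (s_i · s_j):
  r[A,A] = 1 (diagonal).
  r[A,B] = -2.3 / (1.6733 · 2.0736) = -2.3 / 3.4699 = -0.6628
  r[B,B] = 1 (diagonal).

R is symmetric with unit diagonal. Assembling:

R = [[1, -0.6628],
 [-0.6628, 1]]


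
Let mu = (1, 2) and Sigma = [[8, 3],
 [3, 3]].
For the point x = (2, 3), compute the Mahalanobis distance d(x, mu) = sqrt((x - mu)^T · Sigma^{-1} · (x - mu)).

Step 1 — centre the observation: (x - mu) = (1, 1).

Step 2 — invert Sigma. det(Sigma) = 8·3 - (3)² = 15.
  Sigma^{-1} = (1/det) · [[d, -b], [-b, a]] = [[0.2, -0.2],
 [-0.2, 0.5333]].

Step 3 — form the quadratic (x - mu)^T · Sigma^{-1} · (x - mu):
  Sigma^{-1} · (x - mu) = (0, 0.3333).
  (x - mu)^T · [Sigma^{-1} · (x - mu)] = (1)·(0) + (1)·(0.3333) = 0.3333.

Step 4 — take square root: d = √(0.3333) ≈ 0.5774.

d(x, mu) = √(0.3333) ≈ 0.5774


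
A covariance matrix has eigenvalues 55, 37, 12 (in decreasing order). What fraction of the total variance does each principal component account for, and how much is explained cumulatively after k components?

Step 1 — total variance = trace(Sigma) = Σ λ_i = 55 + 37 + 12 = 104.

Step 2 — fraction explained by component i = λ_i / Σ λ:
  PC1: 55/104 = 0.5288
  PC2: 37/104 = 0.3558
  PC3: 12/104 = 0.1154

Step 3 — cumulative fraction after k components = (λ_1 + ... + λ_k) / Σ λ:
  k = 1: 55/104 = 0.5288
  k = 2: (55 + 37)/104 = 92/104 = 0.8846
  k = 3: (55 + 37 + 12)/104 = 104/104 = 1

Summary (fraction, with percent):

explained: PC1 0.5288 (52.88%), PC2 0.3558 (35.58%), PC3 0.1154 (11.54%);  cumulative: 0.5288, 0.8846, 1


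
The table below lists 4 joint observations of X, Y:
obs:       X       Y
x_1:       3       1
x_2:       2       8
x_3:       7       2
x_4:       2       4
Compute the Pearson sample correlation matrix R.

Step 1 — column means:
  mean(X) = (3 + 2 + 7 + 2) / 4 = 14/4 = 3.5
  mean(Y) = (1 + 8 + 2 + 4) / 4 = 15/4 = 3.75

Step 2 — sample variances and covariances s[i,j] = (1/(n-1)) · Σ_k (x_{k,i} - mean_i) · (x_{k,j} - mean_j), with n-1 = 3:
  s[X,X] = ((-0.5)·(-0.5) + (-1.5)·(-1.5) + (3.5)·(3.5) + (-1.5)·(-1.5)) / 3 = 17/3 = 5.6667
  s[X,Y] = ((-0.5)·(-2.75) + (-1.5)·(4.25) + (3.5)·(-1.75) + (-1.5)·(0.25)) / 3 = -11.5/3 = -3.8333
  s[Y,Y] = ((-2.75)·(-2.75) + (4.25)·(4.25) + (-1.75)·(-1.75) + (0.25)·(0.25)) / 3 = 28.75/3 = 9.5833
  Sample standard deviations s_i = √(s[i,i]):
  s(X) = √(5.6667) = 2.3805
  s(Y) = √(9.5833) = 3.0957

Step 3 — r_{ij} = s_{ij} / (s_i · s_j):
  r[X,X] = 1 (diagonal).
  r[X,Y] = -3.8333 / (2.3805 · 3.0957) = -3.8333 / 7.3692 = -0.5202
  r[Y,Y] = 1 (diagonal).

R is symmetric with unit diagonal. Assembling:

R = [[1, -0.5202],
 [-0.5202, 1]]


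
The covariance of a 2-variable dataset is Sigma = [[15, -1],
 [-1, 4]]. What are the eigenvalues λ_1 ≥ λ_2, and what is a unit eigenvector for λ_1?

Step 1 — characteristic polynomial of 2×2 Sigma:
  det(Sigma - λI) = λ² - trace · λ + det = 0.
  trace = 15 + 4 = 19, det = 15·4 - (-1)² = 59.
Step 2 — discriminant:
  Δ = trace² - 4·det = 361 - 236 = 125.
Step 3 — eigenvalues:
  λ = (trace ± √Δ)/2 = (19 ± 11.1803)/2,
  λ_1 = 15.0902,  λ_2 = 3.9098.

Step 4 — unit eigenvector for λ_1: solve (Sigma - λ_1 I)v = 0. First row:
  (15 - 15.0902)·v_x + (-1)·v_y = 0, i.e. (-0.0902)·v_x + (-1)·v_y = 0,
  so v ∝ (b, λ_1 - a) = (-1, 0.0902); multiply by -1 so the first entry is positive: u = (1, -0.0902).
  ||u|| = √((1)² + (-0.0902)²) = √(1.0081) ≈ 1.0041,
  v_1 = u/||u|| ≈ (0.996, -0.0898) (||v_1|| = 1).

λ_1 = 15.0902,  λ_2 = 3.9098;  v_1 ≈ (0.996, -0.0898)


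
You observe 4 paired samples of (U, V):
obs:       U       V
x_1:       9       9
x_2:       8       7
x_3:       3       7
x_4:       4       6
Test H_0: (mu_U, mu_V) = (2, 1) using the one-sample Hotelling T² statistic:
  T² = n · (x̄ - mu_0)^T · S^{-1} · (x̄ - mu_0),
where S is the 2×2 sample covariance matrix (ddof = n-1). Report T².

Step 1 — sample mean vector:
  mean(U) = (9 + 8 + 3 + 4) / 4 = 24/4 = 6
  mean(V) = (9 + 7 + 7 + 6) / 4 = 29/4 = 7.25
  x̄ = (6, 7.25),  deviation x̄ - mu_0 = (6, 7.25) - (2, 1) = (4, 6.25).

Step 2 — sample covariance matrix, S[i,j] = (1/(n-1)) · Σ_k (x_{k,i} - mean_i) · (x_{k,j} - mean_j), divisor n-1 = 3:
  S[U,U] = ((3)·(3) + (2)·(2) + (-3)·(-3) + (-2)·(-2)) / 3 = 26/3 = 8.6667
  S[U,V] = ((3)·(1.75) + (2)·(-0.25) + (-3)·(-0.25) + (-2)·(-1.25)) / 3 = 8/3 = 2.6667
  S[V,V] = ((1.75)·(1.75) + (-0.25)·(-0.25) + (-0.25)·(-0.25) + (-1.25)·(-1.25)) / 3 = 4.75/3 = 1.5833
  S = [[8.6667, 2.6667],
 [2.6667, 1.5833]].

Step 3 — invert S. det(S) = 8.6667·1.5833 - (2.6667)² = 6.6111.
  S^{-1} = (1/det) · [[d, -b], [-b, a]] = [[0.2395, -0.4034],
 [-0.4034, 1.3109]].

Step 4 — quadratic form (x̄ - mu_0)^T · S^{-1} · (x̄ - mu_0):
  S^{-1} · (x̄ - mu_0) = (-1.563, 6.5798),
  (x̄ - mu_0)^T · [...] = (4)·(-1.563) + (6.25)·(6.5798) = 34.8718.

Step 5 — scale by n: T² = 4 · 34.8718 = 139.4874.

T² ≈ 139.4874


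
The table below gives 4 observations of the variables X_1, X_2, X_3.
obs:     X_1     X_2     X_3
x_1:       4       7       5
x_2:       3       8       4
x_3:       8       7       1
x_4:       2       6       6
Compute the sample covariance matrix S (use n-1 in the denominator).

Step 1 — column means:
  mean(X_1) = (4 + 3 + 8 + 2) / 4 = 17/4 = 4.25
  mean(X_2) = (7 + 8 + 7 + 6) / 4 = 28/4 = 7
  mean(X_3) = (5 + 4 + 1 + 6) / 4 = 16/4 = 4

Step 2 — sample covariance S[i,j] = (1/(n-1)) · Σ_k (x_{k,i} - mean_i) · (x_{k,j} - mean_j), with n-1 = 3.
  S[X_1,X_1] = ((-0.25)·(-0.25) + (-1.25)·(-1.25) + (3.75)·(3.75) + (-2.25)·(-2.25)) / 3 = 20.75/3 = 6.9167
  S[X_1,X_2] = ((-0.25)·(0) + (-1.25)·(1) + (3.75)·(0) + (-2.25)·(-1)) / 3 = 1/3 = 0.3333
  S[X_1,X_3] = ((-0.25)·(1) + (-1.25)·(0) + (3.75)·(-3) + (-2.25)·(2)) / 3 = -16/3 = -5.3333
  S[X_2,X_2] = ((0)·(0) + (1)·(1) + (0)·(0) + (-1)·(-1)) / 3 = 2/3 = 0.6667
  S[X_2,X_3] = ((0)·(1) + (1)·(0) + (0)·(-3) + (-1)·(2)) / 3 = -2/3 = -0.6667
  S[X_3,X_3] = ((1)·(1) + (0)·(0) + (-3)·(-3) + (2)·(2)) / 3 = 14/3 = 4.6667

S is symmetric (S[j,i] = S[i,j]). Assembling:

S = [[6.9167, 0.3333, -5.3333],
 [0.3333, 0.6667, -0.6667],
 [-5.3333, -0.6667, 4.6667]]


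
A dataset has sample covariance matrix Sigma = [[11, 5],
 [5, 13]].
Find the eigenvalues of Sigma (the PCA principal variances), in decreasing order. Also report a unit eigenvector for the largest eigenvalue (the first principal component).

Step 1 — characteristic polynomial of 2×2 Sigma:
  det(Sigma - λI) = λ² - trace · λ + det = 0.
  trace = 11 + 13 = 24, det = 11·13 - (5)² = 118.
Step 2 — discriminant:
  Δ = trace² - 4·det = 576 - 472 = 104.
Step 3 — eigenvalues:
  λ = (trace ± √Δ)/2 = (24 ± 10.198)/2,
  λ_1 = 17.099,  λ_2 = 6.901.

Step 4 — unit eigenvector for λ_1: solve (Sigma - λ_1 I)v = 0. First row:
  (11 - 17.099)·v_x + (5)·v_y = 0, i.e. (-6.099)·v_x + (5)·v_y = 0,
  so v ∝ (b, λ_1 - a) = (5, 6.099) = u.
  ||u|| = √((5)² + (6.099)²) = √(62.198) ≈ 7.8866,
  v_1 = u/||u|| ≈ (0.634, 0.7733) (||v_1|| = 1).

λ_1 = 17.099,  λ_2 = 6.901;  v_1 ≈ (0.634, 0.7733)


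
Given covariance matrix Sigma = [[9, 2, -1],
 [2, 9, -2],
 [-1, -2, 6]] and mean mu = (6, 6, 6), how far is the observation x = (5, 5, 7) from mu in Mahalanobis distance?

Step 1 — centre the observation: (x - mu) = (-1, -1, 1).

Step 2 — invert Sigma (cofactor / det for 3×3, or solve directly):
  Sigma^{-1} = [[0.1176, -0.0235, 0.0118],
 [-0.0235, 0.1247, 0.0376],
 [0.0118, 0.0376, 0.1812]].

Step 3 — form the quadratic (x - mu)^T · Sigma^{-1} · (x - mu):
  Sigma^{-1} · (x - mu) = (-0.0824, -0.0635, 0.1318).
  (x - mu)^T · [Sigma^{-1} · (x - mu)] = (-1)·(-0.0824) + (-1)·(-0.0635) + (1)·(0.1318) = 0.2776.

Step 4 — take square root: d = √(0.2776) ≈ 0.5269.

d(x, mu) = √(0.2776) ≈ 0.5269


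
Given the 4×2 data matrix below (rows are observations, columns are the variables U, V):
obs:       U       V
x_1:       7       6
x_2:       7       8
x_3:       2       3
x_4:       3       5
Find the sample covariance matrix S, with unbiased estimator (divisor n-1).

Step 1 — column means:
  mean(U) = (7 + 7 + 2 + 3) / 4 = 19/4 = 4.75
  mean(V) = (6 + 8 + 3 + 5) / 4 = 22/4 = 5.5

Step 2 — sample covariance S[i,j] = (1/(n-1)) · Σ_k (x_{k,i} - mean_i) · (x_{k,j} - mean_j), with n-1 = 3.
  S[U,U] = ((2.25)·(2.25) + (2.25)·(2.25) + (-2.75)·(-2.75) + (-1.75)·(-1.75)) / 3 = 20.75/3 = 6.9167
  S[U,V] = ((2.25)·(0.5) + (2.25)·(2.5) + (-2.75)·(-2.5) + (-1.75)·(-0.5)) / 3 = 14.5/3 = 4.8333
  S[V,V] = ((0.5)·(0.5) + (2.5)·(2.5) + (-2.5)·(-2.5) + (-0.5)·(-0.5)) / 3 = 13/3 = 4.3333

S is symmetric (S[j,i] = S[i,j]). Assembling:

S = [[6.9167, 4.8333],
 [4.8333, 4.3333]]


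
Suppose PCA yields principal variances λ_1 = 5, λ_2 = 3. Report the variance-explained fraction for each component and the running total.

Step 1 — total variance = trace(Sigma) = Σ λ_i = 5 + 3 = 8.

Step 2 — fraction explained by component i = λ_i / Σ λ:
  PC1: 5/8 = 0.625
  PC2: 3/8 = 0.375

Step 3 — cumulative fraction after k components = (λ_1 + ... + λ_k) / Σ λ:
  k = 1: 5/8 = 0.625
  k = 2: (5 + 3)/8 = 8/8 = 1

Summary (fraction, with percent):

explained: PC1 0.625 (62.5%), PC2 0.375 (37.5%);  cumulative: 0.625, 1


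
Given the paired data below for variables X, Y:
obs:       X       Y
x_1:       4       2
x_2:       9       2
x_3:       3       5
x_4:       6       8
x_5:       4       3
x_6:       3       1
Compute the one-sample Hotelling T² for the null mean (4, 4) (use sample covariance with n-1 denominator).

Step 1 — sample mean vector:
  mean(X) = (4 + 9 + 3 + 6 + 4 + 3) / 6 = 29/6 = 4.8333
  mean(Y) = (2 + 2 + 5 + 8 + 3 + 1) / 6 = 21/6 = 3.5
  x̄ = (4.8333, 3.5),  deviation x̄ - mu_0 = (4.8333, 3.5) - (4, 4) = (0.8333, -0.5).

Step 2 — sample covariance matrix, S[i,j] = (1/(n-1)) · Σ_k (x_{k,i} - mean_i) · (x_{k,j} - mean_j), divisor n-1 = 5:
  S[X,X] = ((-0.8333)·(-0.8333) + (4.1667)·(4.1667) + (-1.8333)·(-1.8333) + (1.1667)·(1.1667) + (-0.8333)·(-0.8333) + (-1.8333)·(-1.8333)) / 5 = 26.8333/5 = 5.3667
  S[X,Y] = ((-0.8333)·(-1.5) + (4.1667)·(-1.5) + (-1.8333)·(1.5) + (1.1667)·(4.5) + (-0.8333)·(-0.5) + (-1.8333)·(-2.5)) / 5 = 2.5/5 = 0.5
  S[Y,Y] = ((-1.5)·(-1.5) + (-1.5)·(-1.5) + (1.5)·(1.5) + (4.5)·(4.5) + (-0.5)·(-0.5) + (-2.5)·(-2.5)) / 5 = 33.5/5 = 6.7
  S = [[5.3667, 0.5],
 [0.5, 6.7]].

Step 3 — invert S. det(S) = 5.3667·6.7 - (0.5)² = 35.7067.
  S^{-1} = (1/det) · [[d, -b], [-b, a]] = [[0.1876, -0.014],
 [-0.014, 0.1503]].

Step 4 — quadratic form (x̄ - mu_0)^T · S^{-1} · (x̄ - mu_0):
  S^{-1} · (x̄ - mu_0) = (0.1634, -0.0868),
  (x̄ - mu_0)^T · [...] = (0.8333)·(0.1634) + (-0.5)·(-0.0868) = 0.1795.

Step 5 — scale by n: T² = 6 · 0.1795 = 1.0773.

T² ≈ 1.0773


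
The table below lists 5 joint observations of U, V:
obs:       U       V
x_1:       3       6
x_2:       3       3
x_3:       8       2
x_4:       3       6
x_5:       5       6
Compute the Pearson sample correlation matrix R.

Step 1 — column means:
  mean(U) = (3 + 3 + 8 + 3 + 5) / 5 = 22/5 = 4.4
  mean(V) = (6 + 3 + 2 + 6 + 6) / 5 = 23/5 = 4.6

Step 2 — sample variances and covariances s[i,j] = (1/(n-1)) · Σ_k (x_{k,i} - mean_i) · (x_{k,j} - mean_j), with n-1 = 4:
  s[U,U] = ((-1.4)·(-1.4) + (-1.4)·(-1.4) + (3.6)·(3.6) + (-1.4)·(-1.4) + (0.6)·(0.6)) / 4 = 19.2/4 = 4.8
  s[U,V] = ((-1.4)·(1.4) + (-1.4)·(-1.6) + (3.6)·(-2.6) + (-1.4)·(1.4) + (0.6)·(1.4)) / 4 = -10.2/4 = -2.55
  s[V,V] = ((1.4)·(1.4) + (-1.6)·(-1.6) + (-2.6)·(-2.6) + (1.4)·(1.4) + (1.4)·(1.4)) / 4 = 15.2/4 = 3.8
  Sample standard deviations s_i = √(s[i,i]):
  s(U) = √(4.8) = 2.1909
  s(V) = √(3.8) = 1.9494

Step 3 — r_{ij} = s_{ij} / (s_i · s_j):
  r[U,U] = 1 (diagonal).
  r[U,V] = -2.55 / (2.1909 · 1.9494) = -2.55 / 4.2708 = -0.5971
  r[V,V] = 1 (diagonal).

R is symmetric with unit diagonal. Assembling:

R = [[1, -0.5971],
 [-0.5971, 1]]


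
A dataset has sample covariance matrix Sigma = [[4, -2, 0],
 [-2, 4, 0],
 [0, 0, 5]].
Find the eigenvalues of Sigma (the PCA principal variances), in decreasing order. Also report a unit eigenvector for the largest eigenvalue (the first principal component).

Step 1 — characteristic polynomial p(λ) = det(λI - Sigma) = λ³ - tr·λ² + c_1·λ - det, where tr = trace, c_1 = sum of the principal 2×2 minors, det = det(Sigma):
  tr = 4 + 4 + 5 = 13,
  c_1 = (4·4 - (-2)²) + (4·5 - (0)²) + (4·5 - (0)²) = 12 + 20 + 20 = 52,
  det = 4·(4·5 - (0)²) - (-2)·((-2)·5 - (0)·(0)) + (0)·((-2)·(0) - 4·(0)) = 4·(20) - (-2)·(-10) + (0)·(0) = 60.
  So p(λ) = λ³ - 13λ² + 52λ - 60.
Step 2 — look for an integer root (rational root theorem: any rational root is an integer divisor of 60). Testing λ = 2:
  p(2) = 8 - 52 + 104 - 60 = 0  ✓
  Dividing out (λ - 2): p(λ) = (λ - 2)(λ² - 11λ + 30).
Step 3 — remaining eigenvalues from the quadratic λ² - 11λ + 30 = 0:
  Δ = 11² - 4·30 = 121 - 120 = 1,  λ = (11 ± √1)/2 = (11 ± 1)/2 = 6 or 5.
  Sorted: λ_1 = 6,  λ_2 = 5,  λ_3 = 2  (check: sum = 13 = tr ✓).

Step 4 — unit eigenvector for λ_1 = 6: v spans the null space of (Sigma - λ_1 I), whose rows are
  r_1 = (-2, -2, 0),  r_2 = (-2, -2, 0),  r_3 = (0, 0, -1).
  v is orthogonal to every row, so take v ∝ r_1 × r_3 = ((-2)·(-1) - (0)·(0), (0)·(0) - (-2)·(-1), (-2)·(0) - (-2)·(0)) = (2, -2, 0).
  Rescale (divide by 2): u = (1, -1, 0).
  ||u|| = √((1)² + (-1)² + (0)²) = √(2) ≈ 1.4142,  v_1 = u/||u|| ≈ (0.7071, -0.7071, 0) (||v_1|| = 1).

λ_1 = 6,  λ_2 = 5,  λ_3 = 2;  v_1 ≈ (0.7071, -0.7071, 0)


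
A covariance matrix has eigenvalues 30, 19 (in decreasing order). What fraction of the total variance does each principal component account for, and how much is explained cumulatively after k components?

Step 1 — total variance = trace(Sigma) = Σ λ_i = 30 + 19 = 49.

Step 2 — fraction explained by component i = λ_i / Σ λ:
  PC1: 30/49 = 0.6122
  PC2: 19/49 = 0.3878

Step 3 — cumulative fraction after k components = (λ_1 + ... + λ_k) / Σ λ:
  k = 1: 30/49 = 0.6122
  k = 2: (30 + 19)/49 = 49/49 = 1

Summary (fraction, with percent):

explained: PC1 0.6122 (61.22%), PC2 0.3878 (38.78%);  cumulative: 0.6122, 1


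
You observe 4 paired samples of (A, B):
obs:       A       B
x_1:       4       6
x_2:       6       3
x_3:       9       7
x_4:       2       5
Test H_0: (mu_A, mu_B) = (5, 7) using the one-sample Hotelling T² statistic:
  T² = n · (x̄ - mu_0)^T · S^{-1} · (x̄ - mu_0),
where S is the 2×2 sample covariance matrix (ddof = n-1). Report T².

Step 1 — sample mean vector:
  mean(A) = (4 + 6 + 9 + 2) / 4 = 21/4 = 5.25
  mean(B) = (6 + 3 + 7 + 5) / 4 = 21/4 = 5.25
  x̄ = (5.25, 5.25),  deviation x̄ - mu_0 = (5.25, 5.25) - (5, 7) = (0.25, -1.75).

Step 2 — sample covariance matrix, S[i,j] = (1/(n-1)) · Σ_k (x_{k,i} - mean_i) · (x_{k,j} - mean_j), divisor n-1 = 3:
  S[A,A] = ((-1.25)·(-1.25) + (0.75)·(0.75) + (3.75)·(3.75) + (-3.25)·(-3.25)) / 3 = 26.75/3 = 8.9167
  S[A,B] = ((-1.25)·(0.75) + (0.75)·(-2.25) + (3.75)·(1.75) + (-3.25)·(-0.25)) / 3 = 4.75/3 = 1.5833
  S[B,B] = ((0.75)·(0.75) + (-2.25)·(-2.25) + (1.75)·(1.75) + (-0.25)·(-0.25)) / 3 = 8.75/3 = 2.9167
  S = [[8.9167, 1.5833],
 [1.5833, 2.9167]].

Step 3 — invert S. det(S) = 8.9167·2.9167 - (1.5833)² = 23.5.
  S^{-1} = (1/det) · [[d, -b], [-b, a]] = [[0.1241, -0.0674],
 [-0.0674, 0.3794]].

Step 4 — quadratic form (x̄ - mu_0)^T · S^{-1} · (x̄ - mu_0):
  S^{-1} · (x̄ - mu_0) = (0.1489, -0.6809),
  (x̄ - mu_0)^T · [...] = (0.25)·(0.1489) + (-1.75)·(-0.6809) = 1.2287.

Step 5 — scale by n: T² = 4 · 1.2287 = 4.9149.

T² ≈ 4.9149


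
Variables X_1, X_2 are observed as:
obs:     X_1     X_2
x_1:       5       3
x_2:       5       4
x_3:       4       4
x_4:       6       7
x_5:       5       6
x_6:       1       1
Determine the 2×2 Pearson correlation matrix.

Step 1 — column means:
  mean(X_1) = (5 + 5 + 4 + 6 + 5 + 1) / 6 = 26/6 = 4.3333
  mean(X_2) = (3 + 4 + 4 + 7 + 6 + 1) / 6 = 25/6 = 4.1667

Step 2 — sample variances and covariances s[i,j] = (1/(n-1)) · Σ_k (x_{k,i} - mean_i) · (x_{k,j} - mean_j), with n-1 = 5:
  s[X_1,X_1] = ((0.6667)·(0.6667) + (0.6667)·(0.6667) + (-0.3333)·(-0.3333) + (1.6667)·(1.6667) + (0.6667)·(0.6667) + (-3.3333)·(-3.3333)) / 5 = 15.3333/5 = 3.0667
  s[X_1,X_2] = ((0.6667)·(-1.1667) + (0.6667)·(-0.1667) + (-0.3333)·(-0.1667) + (1.6667)·(2.8333) + (0.6667)·(1.8333) + (-3.3333)·(-3.1667)) / 5 = 15.6667/5 = 3.1333
  s[X_2,X_2] = ((-1.1667)·(-1.1667) + (-0.1667)·(-0.1667) + (-0.1667)·(-0.1667) + (2.8333)·(2.8333) + (1.8333)·(1.8333) + (-3.1667)·(-3.1667)) / 5 = 22.8333/5 = 4.5667
  Sample standard deviations s_i = √(s[i,i]):
  s(X_1) = √(3.0667) = 1.7512
  s(X_2) = √(4.5667) = 2.137

Step 3 — r_{ij} = s_{ij} / (s_i · s_j):
  r[X_1,X_1] = 1 (diagonal).
  r[X_1,X_2] = 3.1333 / (1.7512 · 2.137) = 3.1333 / 3.7423 = 0.8373
  r[X_2,X_2] = 1 (diagonal).

R is symmetric with unit diagonal. Assembling:

R = [[1, 0.8373],
 [0.8373, 1]]
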